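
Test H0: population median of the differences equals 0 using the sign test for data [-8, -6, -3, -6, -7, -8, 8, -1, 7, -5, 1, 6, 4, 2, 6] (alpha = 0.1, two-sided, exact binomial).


Step 1: Discard zero differences. Original n = 15; n_eff = number of nonzero differences = 15.
Nonzero differences (with sign): -8, -6, -3, -6, -7, -8, +8, -1, +7, -5, +1, +6, +4, +2, +6
Step 2: Count signs: positive = 7, negative = 8.
Step 3: Under H0: P(positive) = 0.5, so the number of positives S ~ Bin(15, 0.5).
Step 4: Two-sided exact p-value = sum of Bin(15,0.5) probabilities at or below the observed probability = 1.000000.
Step 5: alpha = 0.1. fail to reject H0.

n_eff = 15, pos = 7, neg = 8, p = 1.000000, fail to reject H0.


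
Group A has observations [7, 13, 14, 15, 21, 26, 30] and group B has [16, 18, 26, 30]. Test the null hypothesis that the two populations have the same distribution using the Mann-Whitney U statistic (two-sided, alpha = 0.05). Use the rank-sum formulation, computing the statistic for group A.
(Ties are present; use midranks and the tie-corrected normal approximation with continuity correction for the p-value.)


Step 1: Combine and sort all 11 observations; assign midranks.
sorted (value, group): (7,X), (13,X), (14,X), (15,X), (16,Y), (18,Y), (21,X), (26,X), (26,Y), (30,X), (30,Y)
ranks: 7->1, 13->2, 14->3, 15->4, 16->5, 18->6, 21->7, 26->8.5, 26->8.5, 30->10.5, 30->10.5
Step 2: Rank sum for X: R1 = 1 + 2 + 3 + 4 + 7 + 8.5 + 10.5 = 36.
Step 3: U_X = R1 - n1(n1+1)/2 = 36 - 7*8/2 = 36 - 28 = 8.
       U_Y = n1*n2 - U_X = 28 - 8 = 20.
Step 4: Ties are present, so use the tie-corrected normal approximation (with continuity correction) for the p-value.
Step 5: p-value = 0.296412; compare to alpha = 0.05. fail to reject H0.

U_X = 8, p = 0.296412, fail to reject H0 at alpha = 0.05.


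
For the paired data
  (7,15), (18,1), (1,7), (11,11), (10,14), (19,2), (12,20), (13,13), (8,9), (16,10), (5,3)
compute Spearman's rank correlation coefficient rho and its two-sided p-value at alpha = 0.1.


Step 1: Rank x and y separately (midranks; no ties here).
rank(x): 7->3, 18->10, 1->1, 11->6, 10->5, 19->11, 12->7, 13->8, 8->4, 16->9, 5->2
rank(y): 15->10, 1->1, 7->4, 11->7, 14->9, 2->2, 20->11, 13->8, 9->5, 10->6, 3->3
Step 2: d_i = R_x(i) - R_y(i); compute d_i^2.
  (3-10)^2=49, (10-1)^2=81, (1-4)^2=9, (6-7)^2=1, (5-9)^2=16, (11-2)^2=81, (7-11)^2=16, (8-8)^2=0, (4-5)^2=1, (9-6)^2=9, (2-3)^2=1
sum(d^2) = 264.
Step 3: rho = 1 - 6*264 / (11*(11^2 - 1)) = 1 - 1584/1320 = -0.200000.
Step 4: Under H0, t = rho * sqrt((n-2)/(1-rho^2)) = -0.6124 ~ t(9).
Step 5: Two-sided p-value from the t-distribution with 9 df = 0.555445.
Step 6: alpha = 0.1. fail to reject H0.

rho = -0.2000, p = 0.555445, fail to reject H0 at alpha = 0.1.


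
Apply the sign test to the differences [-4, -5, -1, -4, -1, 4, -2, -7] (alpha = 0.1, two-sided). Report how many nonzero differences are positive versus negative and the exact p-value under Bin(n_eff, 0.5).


Step 1: Discard zero differences. Original n = 8; n_eff = number of nonzero differences = 8.
Nonzero differences (with sign): -4, -5, -1, -4, -1, +4, -2, -7
Step 2: Count signs: positive = 1, negative = 7.
Step 3: Under H0: P(positive) = 0.5, so the number of positives S ~ Bin(8, 0.5).
Step 4: Two-sided exact p-value = sum of Bin(8,0.5) probabilities at or below the observed probability = 0.070312.
Step 5: alpha = 0.1. reject H0.

n_eff = 8, pos = 1, neg = 7, p = 0.070312, reject H0.


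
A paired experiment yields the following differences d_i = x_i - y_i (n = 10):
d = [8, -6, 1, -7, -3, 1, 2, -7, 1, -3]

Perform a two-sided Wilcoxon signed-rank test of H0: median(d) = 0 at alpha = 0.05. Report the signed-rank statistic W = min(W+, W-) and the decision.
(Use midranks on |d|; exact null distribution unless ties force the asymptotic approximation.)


Step 1: Drop any zero differences (none here) and take |d_i|.
|d| = [8, 6, 1, 7, 3, 1, 2, 7, 1, 3]
Step 2: Midrank |d_i| (ties get averaged ranks).
ranks: |8|->10, |6|->7, |1|->2, |7|->8.5, |3|->5.5, |1|->2, |2|->4, |7|->8.5, |1|->2, |3|->5.5
Step 3: Attach original signs; sum ranks with positive sign and with negative sign.
W+ = 10 + 2 + 2 + 4 + 2 = 20
W- = 7 + 8.5 + 5.5 + 8.5 + 5.5 = 35
(Check: W+ + W- = 55 should equal n(n+1)/2 = 55.)
Step 4: Test statistic W = min(W+, W-) = 20.
Step 5: Ties in |d|, so use the tie-corrected normal approximation.
        E[W] = n(n+1)/4 = 10*11/4 = 27.5.
        Tie groups: |d|=1 (t=3), |d|=3 (t=2), |d|=7 (t=2); sum(t^3 - t) = 36.
        Var[W] = n(n+1)(2n+1)/24 - sum(t^3-t)/48 = 2310/24 - 36/48 = 95.5.
        z = (W - E[W]) / sqrt(Var[W]) = (20 - 27.5) / 9.7724 = -0.7675.
        Two-sided p = 2*Phi(z) = 0.442804.
Step 6: alpha = 0.05. fail to reject H0.

W+ = 20, W- = 35, W = min = 20, p = 0.442804, fail to reject H0.


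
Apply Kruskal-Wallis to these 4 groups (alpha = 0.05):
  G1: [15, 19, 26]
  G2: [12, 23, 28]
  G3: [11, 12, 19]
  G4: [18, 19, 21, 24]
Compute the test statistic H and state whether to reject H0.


Step 1: Combine all N = 13 observations and assign midranks.
sorted (value, group, rank): (11,G3,1), (12,G2,2.5), (12,G3,2.5), (15,G1,4), (18,G4,5), (19,G1,7), (19,G3,7), (19,G4,7), (21,G4,9), (23,G2,10), (24,G4,11), (26,G1,12), (28,G2,13)
Step 2: Sum ranks within each group.
R_1 = 23 (n_1 = 3)
R_2 = 25.5 (n_2 = 3)
R_3 = 10.5 (n_3 = 3)
R_4 = 32 (n_4 = 4)
Step 3: H = 12/(N(N+1)) * sum(R_i^2/n_i) - 3(N+1)
     = 12/(13*14) * (23^2/3 + 25.5^2/3 + 10.5^2/3 + 32^2/4) - 3*14
     = 0.065934 * 685.833 - 42
     = 3.219780.
Step 4: Ties present; correction factor C = 1 - 30/(13^3 - 13) = 0.986264. Corrected H = 3.219780 / 0.986264 = 3.264624.
Step 5: Under H0, H ~ chi^2(3); p-value = 0.352597.
Step 6: alpha = 0.05. fail to reject H0.

H = 3.2646, df = 3, p = 0.352597, fail to reject H0.


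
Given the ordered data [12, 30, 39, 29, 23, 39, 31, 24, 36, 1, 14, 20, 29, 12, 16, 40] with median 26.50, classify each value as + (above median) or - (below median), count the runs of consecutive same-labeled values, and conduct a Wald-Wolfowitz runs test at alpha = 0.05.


Step 1: Compute median = 26.50; label A = above, B = below.
Labels in order: BAAABAABABBBABBA  (n_A = 8, n_B = 8)
Step 2: Count runs R = 10.
Step 3: Under H0 (random ordering), E[R] = 2*n_A*n_B/(n_A+n_B) + 1 = 2*8*8/16 + 1 = 9.0000.
        Var[R] = 2*n_A*n_B*(2*n_A*n_B - n_A - n_B) / ((n_A+n_B)^2 * (n_A+n_B-1)) = 14336/3840 = 3.7333.
        SD[R] = 1.9322.
Step 4: Continuity-corrected z = (R - 0.5 - E[R]) / SD[R] = (10 - 0.5 - 9.0000) / 1.9322 = 0.2588.
Step 5: Two-sided p-value via normal approximation = 2*(1 - Phi(|z|)) = 0.795809.
Step 6: alpha = 0.05. fail to reject H0.

R = 10, z = 0.2588, p = 0.795809, fail to reject H0.


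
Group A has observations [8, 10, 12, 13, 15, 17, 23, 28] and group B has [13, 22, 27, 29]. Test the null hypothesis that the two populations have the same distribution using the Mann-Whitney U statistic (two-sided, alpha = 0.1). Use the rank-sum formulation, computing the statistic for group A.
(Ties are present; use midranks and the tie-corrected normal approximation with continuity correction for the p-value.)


Step 1: Combine and sort all 12 observations; assign midranks.
sorted (value, group): (8,X), (10,X), (12,X), (13,X), (13,Y), (15,X), (17,X), (22,Y), (23,X), (27,Y), (28,X), (29,Y)
ranks: 8->1, 10->2, 12->3, 13->4.5, 13->4.5, 15->6, 17->7, 22->8, 23->9, 27->10, 28->11, 29->12
Step 2: Rank sum for X: R1 = 1 + 2 + 3 + 4.5 + 6 + 7 + 9 + 11 = 43.5.
Step 3: U_X = R1 - n1(n1+1)/2 = 43.5 - 8*9/2 = 43.5 - 36 = 7.5.
       U_Y = n1*n2 - U_X = 32 - 7.5 = 24.5.
Step 4: Ties are present, so use the tie-corrected normal approximation (with continuity correction) for the p-value.
Step 5: p-value = 0.173478; compare to alpha = 0.1. fail to reject H0.

U_X = 7.5, p = 0.173478, fail to reject H0 at alpha = 0.1.


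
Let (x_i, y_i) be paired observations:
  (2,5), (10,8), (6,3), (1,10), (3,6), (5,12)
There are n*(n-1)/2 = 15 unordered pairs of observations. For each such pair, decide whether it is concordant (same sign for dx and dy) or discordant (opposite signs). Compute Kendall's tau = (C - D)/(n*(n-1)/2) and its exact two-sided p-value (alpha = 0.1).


Step 1: Enumerate the 15 unordered pairs (i,j) with i<j and classify each by sign(x_j-x_i) * sign(y_j-y_i).
  (1,2):dx=+8,dy=+3->C; (1,3):dx=+4,dy=-2->D; (1,4):dx=-1,dy=+5->D; (1,5):dx=+1,dy=+1->C
  (1,6):dx=+3,dy=+7->C; (2,3):dx=-4,dy=-5->C; (2,4):dx=-9,dy=+2->D; (2,5):dx=-7,dy=-2->C
  (2,6):dx=-5,dy=+4->D; (3,4):dx=-5,dy=+7->D; (3,5):dx=-3,dy=+3->D; (3,6):dx=-1,dy=+9->D
  (4,5):dx=+2,dy=-4->D; (4,6):dx=+4,dy=+2->C; (5,6):dx=+2,dy=+6->C
Step 2: C = 7, D = 8, total pairs = 15.
Step 3: tau = (C - D)/(n(n-1)/2) = (7 - 8)/15 = -0.066667.
Step 4: Exact two-sided p-value (enumerate n! = 720 permutations of y under H0): p = 1.000000.
Step 5: alpha = 0.1. fail to reject H0.

tau_b = -0.0667 (C=7, D=8), p = 1.000000, fail to reject H0.


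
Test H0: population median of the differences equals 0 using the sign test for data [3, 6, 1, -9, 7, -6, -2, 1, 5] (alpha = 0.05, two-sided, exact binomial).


Step 1: Discard zero differences. Original n = 9; n_eff = number of nonzero differences = 9.
Nonzero differences (with sign): +3, +6, +1, -9, +7, -6, -2, +1, +5
Step 2: Count signs: positive = 6, negative = 3.
Step 3: Under H0: P(positive) = 0.5, so the number of positives S ~ Bin(9, 0.5).
Step 4: Two-sided exact p-value = sum of Bin(9,0.5) probabilities at or below the observed probability = 0.507812.
Step 5: alpha = 0.05. fail to reject H0.

n_eff = 9, pos = 6, neg = 3, p = 0.507812, fail to reject H0.


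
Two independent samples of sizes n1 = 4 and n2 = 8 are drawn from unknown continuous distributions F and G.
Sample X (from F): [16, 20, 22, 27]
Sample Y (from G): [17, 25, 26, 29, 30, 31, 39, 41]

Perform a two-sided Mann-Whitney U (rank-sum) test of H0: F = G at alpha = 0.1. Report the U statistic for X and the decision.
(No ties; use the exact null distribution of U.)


Step 1: Combine and sort all 12 observations; assign midranks.
sorted (value, group): (16,X), (17,Y), (20,X), (22,X), (25,Y), (26,Y), (27,X), (29,Y), (30,Y), (31,Y), (39,Y), (41,Y)
ranks: 16->1, 17->2, 20->3, 22->4, 25->5, 26->6, 27->7, 29->8, 30->9, 31->10, 39->11, 41->12
Step 2: Rank sum for X: R1 = 1 + 3 + 4 + 7 = 15.
Step 3: U_X = R1 - n1(n1+1)/2 = 15 - 4*5/2 = 15 - 10 = 5.
       U_Y = n1*n2 - U_X = 32 - 5 = 27.
Step 4: No ties, so the exact null distribution of U (based on enumerating the C(12,4) = 495 equally likely rank assignments) gives the two-sided p-value.
Step 5: p-value = 0.072727; compare to alpha = 0.1. reject H0.

U_X = 5, p = 0.072727, reject H0 at alpha = 0.1.


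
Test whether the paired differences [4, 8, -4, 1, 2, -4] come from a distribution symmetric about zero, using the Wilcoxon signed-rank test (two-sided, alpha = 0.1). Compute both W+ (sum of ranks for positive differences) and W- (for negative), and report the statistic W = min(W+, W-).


Step 1: Drop any zero differences (none here) and take |d_i|.
|d| = [4, 8, 4, 1, 2, 4]
Step 2: Midrank |d_i| (ties get averaged ranks).
ranks: |4|->4, |8|->6, |4|->4, |1|->1, |2|->2, |4|->4
Step 3: Attach original signs; sum ranks with positive sign and with negative sign.
W+ = 4 + 6 + 1 + 2 = 13
W- = 4 + 4 = 8
(Check: W+ + W- = 21 should equal n(n+1)/2 = 21.)
Step 4: Test statistic W = min(W+, W-) = 8.
Step 5: Ties in |d|, so use the tie-corrected normal approximation.
        E[W] = n(n+1)/4 = 6*7/4 = 10.5.
        Tie groups: |d|=4 (t=3); sum(t^3 - t) = 24.
        Var[W] = n(n+1)(2n+1)/24 - sum(t^3-t)/48 = 546/24 - 24/48 = 22.25.
        z = (W - E[W]) / sqrt(Var[W]) = (8 - 10.5) / 4.7170 = -0.5300.
        Two-sided p = 2*Phi(z) = 0.596113.
Step 6: alpha = 0.1. fail to reject H0.

W+ = 13, W- = 8, W = min = 8, p = 0.596113, fail to reject H0.


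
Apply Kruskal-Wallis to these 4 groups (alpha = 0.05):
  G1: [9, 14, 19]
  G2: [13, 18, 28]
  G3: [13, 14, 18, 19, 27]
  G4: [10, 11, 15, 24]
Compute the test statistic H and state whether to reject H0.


Step 1: Combine all N = 15 observations and assign midranks.
sorted (value, group, rank): (9,G1,1), (10,G4,2), (11,G4,3), (13,G2,4.5), (13,G3,4.5), (14,G1,6.5), (14,G3,6.5), (15,G4,8), (18,G2,9.5), (18,G3,9.5), (19,G1,11.5), (19,G3,11.5), (24,G4,13), (27,G3,14), (28,G2,15)
Step 2: Sum ranks within each group.
R_1 = 19 (n_1 = 3)
R_2 = 29 (n_2 = 3)
R_3 = 46 (n_3 = 5)
R_4 = 26 (n_4 = 4)
Step 3: H = 12/(N(N+1)) * sum(R_i^2/n_i) - 3(N+1)
     = 12/(15*16) * (19^2/3 + 29^2/3 + 46^2/5 + 26^2/4) - 3*16
     = 0.050000 * 992.867 - 48
     = 1.643333.
Step 4: Ties present; correction factor C = 1 - 24/(15^3 - 15) = 0.992857. Corrected H = 1.643333 / 0.992857 = 1.655156.
Step 5: Under H0, H ~ chi^2(3); p-value = 0.646949.
Step 6: alpha = 0.05. fail to reject H0.

H = 1.6552, df = 3, p = 0.646949, fail to reject H0.


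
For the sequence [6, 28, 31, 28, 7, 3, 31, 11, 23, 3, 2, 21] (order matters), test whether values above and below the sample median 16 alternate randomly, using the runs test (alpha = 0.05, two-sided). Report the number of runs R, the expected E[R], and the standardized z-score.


Step 1: Compute median = 16; label A = above, B = below.
Labels in order: BAAABBABABBA  (n_A = 6, n_B = 6)
Step 2: Count runs R = 8.
Step 3: Under H0 (random ordering), E[R] = 2*n_A*n_B/(n_A+n_B) + 1 = 2*6*6/12 + 1 = 7.0000.
        Var[R] = 2*n_A*n_B*(2*n_A*n_B - n_A - n_B) / ((n_A+n_B)^2 * (n_A+n_B-1)) = 4320/1584 = 2.7273.
        SD[R] = 1.6514.
Step 4: Continuity-corrected z = (R - 0.5 - E[R]) / SD[R] = (8 - 0.5 - 7.0000) / 1.6514 = 0.3028.
Step 5: Two-sided p-value via normal approximation = 2*(1 - Phi(|z|)) = 0.762069.
Step 6: alpha = 0.05. fail to reject H0.

R = 8, z = 0.3028, p = 0.762069, fail to reject H0.


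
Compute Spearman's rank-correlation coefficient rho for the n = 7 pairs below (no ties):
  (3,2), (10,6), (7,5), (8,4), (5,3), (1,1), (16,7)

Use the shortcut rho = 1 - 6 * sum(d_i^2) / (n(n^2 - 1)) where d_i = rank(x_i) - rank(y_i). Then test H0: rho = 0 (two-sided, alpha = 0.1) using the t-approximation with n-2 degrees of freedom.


Step 1: Rank x and y separately (midranks; no ties here).
rank(x): 3->2, 10->6, 7->4, 8->5, 5->3, 1->1, 16->7
rank(y): 2->2, 6->6, 5->5, 4->4, 3->3, 1->1, 7->7
Step 2: d_i = R_x(i) - R_y(i); compute d_i^2.
  (2-2)^2=0, (6-6)^2=0, (4-5)^2=1, (5-4)^2=1, (3-3)^2=0, (1-1)^2=0, (7-7)^2=0
sum(d^2) = 2.
Step 3: rho = 1 - 6*2 / (7*(7^2 - 1)) = 1 - 12/336 = 0.964286.
Step 4: Under H0, t = rho * sqrt((n-2)/(1-rho^2)) = 8.1408 ~ t(5).
Step 5: Two-sided p-value from the t-distribution with 5 df = 0.000454.
Step 6: alpha = 0.1. reject H0.

rho = 0.9643, p = 0.000454, reject H0 at alpha = 0.1.


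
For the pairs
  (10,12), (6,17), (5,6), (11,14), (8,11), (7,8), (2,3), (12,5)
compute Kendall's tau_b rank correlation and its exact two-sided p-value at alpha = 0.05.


Step 1: Enumerate the 28 unordered pairs (i,j) with i<j and classify each by sign(x_j-x_i) * sign(y_j-y_i).
  (1,2):dx=-4,dy=+5->D; (1,3):dx=-5,dy=-6->C; (1,4):dx=+1,dy=+2->C; (1,5):dx=-2,dy=-1->C
  (1,6):dx=-3,dy=-4->C; (1,7):dx=-8,dy=-9->C; (1,8):dx=+2,dy=-7->D; (2,3):dx=-1,dy=-11->C
  (2,4):dx=+5,dy=-3->D; (2,5):dx=+2,dy=-6->D; (2,6):dx=+1,dy=-9->D; (2,7):dx=-4,dy=-14->C
  (2,8):dx=+6,dy=-12->D; (3,4):dx=+6,dy=+8->C; (3,5):dx=+3,dy=+5->C; (3,6):dx=+2,dy=+2->C
  (3,7):dx=-3,dy=-3->C; (3,8):dx=+7,dy=-1->D; (4,5):dx=-3,dy=-3->C; (4,6):dx=-4,dy=-6->C
  (4,7):dx=-9,dy=-11->C; (4,8):dx=+1,dy=-9->D; (5,6):dx=-1,dy=-3->C; (5,7):dx=-6,dy=-8->C
  (5,8):dx=+4,dy=-6->D; (6,7):dx=-5,dy=-5->C; (6,8):dx=+5,dy=-3->D; (7,8):dx=+10,dy=+2->C
Step 2: C = 18, D = 10, total pairs = 28.
Step 3: tau = (C - D)/(n(n-1)/2) = (18 - 10)/28 = 0.285714.
Step 4: Exact two-sided p-value (enumerate n! = 40320 permutations of y under H0): p = 0.398760.
Step 5: alpha = 0.05. fail to reject H0.

tau_b = 0.2857 (C=18, D=10), p = 0.398760, fail to reject H0.


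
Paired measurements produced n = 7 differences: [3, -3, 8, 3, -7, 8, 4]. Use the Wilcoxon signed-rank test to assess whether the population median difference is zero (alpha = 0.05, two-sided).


Step 1: Drop any zero differences (none here) and take |d_i|.
|d| = [3, 3, 8, 3, 7, 8, 4]
Step 2: Midrank |d_i| (ties get averaged ranks).
ranks: |3|->2, |3|->2, |8|->6.5, |3|->2, |7|->5, |8|->6.5, |4|->4
Step 3: Attach original signs; sum ranks with positive sign and with negative sign.
W+ = 2 + 6.5 + 2 + 6.5 + 4 = 21
W- = 2 + 5 = 7
(Check: W+ + W- = 28 should equal n(n+1)/2 = 28.)
Step 4: Test statistic W = min(W+, W-) = 7.
Step 5: Ties in |d|, so use the tie-corrected normal approximation.
        E[W] = n(n+1)/4 = 7*8/4 = 14.
        Tie groups: |d|=3 (t=3), |d|=8 (t=2); sum(t^3 - t) = 30.
        Var[W] = n(n+1)(2n+1)/24 - sum(t^3-t)/48 = 840/24 - 30/48 = 34.375.
        z = (W - E[W]) / sqrt(Var[W]) = (7 - 14) / 5.8630 = -1.1939.
        Two-sided p = 2*Phi(z) = 0.232508.
Step 6: alpha = 0.05. fail to reject H0.

W+ = 21, W- = 7, W = min = 7, p = 0.232508, fail to reject H0.


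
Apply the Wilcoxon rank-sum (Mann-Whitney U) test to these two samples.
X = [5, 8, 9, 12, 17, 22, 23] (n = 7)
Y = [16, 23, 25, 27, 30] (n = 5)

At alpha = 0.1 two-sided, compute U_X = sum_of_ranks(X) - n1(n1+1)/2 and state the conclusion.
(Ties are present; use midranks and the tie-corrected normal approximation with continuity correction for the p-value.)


Step 1: Combine and sort all 12 observations; assign midranks.
sorted (value, group): (5,X), (8,X), (9,X), (12,X), (16,Y), (17,X), (22,X), (23,X), (23,Y), (25,Y), (27,Y), (30,Y)
ranks: 5->1, 8->2, 9->3, 12->4, 16->5, 17->6, 22->7, 23->8.5, 23->8.5, 25->10, 27->11, 30->12
Step 2: Rank sum for X: R1 = 1 + 2 + 3 + 4 + 6 + 7 + 8.5 = 31.5.
Step 3: U_X = R1 - n1(n1+1)/2 = 31.5 - 7*8/2 = 31.5 - 28 = 3.5.
       U_Y = n1*n2 - U_X = 35 - 3.5 = 31.5.
Step 4: Ties are present, so use the tie-corrected normal approximation (with continuity correction) for the p-value.
Step 5: p-value = 0.028075; compare to alpha = 0.1. reject H0.

U_X = 3.5, p = 0.028075, reject H0 at alpha = 0.1.


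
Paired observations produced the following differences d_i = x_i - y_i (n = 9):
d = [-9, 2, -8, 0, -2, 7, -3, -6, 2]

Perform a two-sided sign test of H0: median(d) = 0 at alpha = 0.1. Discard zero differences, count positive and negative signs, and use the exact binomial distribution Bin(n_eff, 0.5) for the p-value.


Step 1: Discard zero differences. Original n = 9; n_eff = number of nonzero differences = 8.
Nonzero differences (with sign): -9, +2, -8, -2, +7, -3, -6, +2
Step 2: Count signs: positive = 3, negative = 5.
Step 3: Under H0: P(positive) = 0.5, so the number of positives S ~ Bin(8, 0.5).
Step 4: Two-sided exact p-value = sum of Bin(8,0.5) probabilities at or below the observed probability = 0.726562.
Step 5: alpha = 0.1. fail to reject H0.

n_eff = 8, pos = 3, neg = 5, p = 0.726562, fail to reject H0.


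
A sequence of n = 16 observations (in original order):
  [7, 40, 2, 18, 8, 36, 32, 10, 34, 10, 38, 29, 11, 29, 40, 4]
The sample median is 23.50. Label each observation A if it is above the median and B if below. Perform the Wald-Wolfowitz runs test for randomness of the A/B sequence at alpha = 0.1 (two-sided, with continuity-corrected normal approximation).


Step 1: Compute median = 23.50; label A = above, B = below.
Labels in order: BABBBAABABAABAAB  (n_A = 8, n_B = 8)
Step 2: Count runs R = 11.
Step 3: Under H0 (random ordering), E[R] = 2*n_A*n_B/(n_A+n_B) + 1 = 2*8*8/16 + 1 = 9.0000.
        Var[R] = 2*n_A*n_B*(2*n_A*n_B - n_A - n_B) / ((n_A+n_B)^2 * (n_A+n_B-1)) = 14336/3840 = 3.7333.
        SD[R] = 1.9322.
Step 4: Continuity-corrected z = (R - 0.5 - E[R]) / SD[R] = (11 - 0.5 - 9.0000) / 1.9322 = 0.7763.
Step 5: Two-sided p-value via normal approximation = 2*(1 - Phi(|z|)) = 0.437558.
Step 6: alpha = 0.1. fail to reject H0.

R = 11, z = 0.7763, p = 0.437558, fail to reject H0.


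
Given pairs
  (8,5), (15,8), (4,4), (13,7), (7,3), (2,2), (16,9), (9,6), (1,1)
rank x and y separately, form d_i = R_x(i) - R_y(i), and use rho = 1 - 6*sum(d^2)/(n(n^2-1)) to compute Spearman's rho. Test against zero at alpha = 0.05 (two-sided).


Step 1: Rank x and y separately (midranks; no ties here).
rank(x): 8->5, 15->8, 4->3, 13->7, 7->4, 2->2, 16->9, 9->6, 1->1
rank(y): 5->5, 8->8, 4->4, 7->7, 3->3, 2->2, 9->9, 6->6, 1->1
Step 2: d_i = R_x(i) - R_y(i); compute d_i^2.
  (5-5)^2=0, (8-8)^2=0, (3-4)^2=1, (7-7)^2=0, (4-3)^2=1, (2-2)^2=0, (9-9)^2=0, (6-6)^2=0, (1-1)^2=0
sum(d^2) = 2.
Step 3: rho = 1 - 6*2 / (9*(9^2 - 1)) = 1 - 12/720 = 0.983333.
Step 4: Under H0, t = rho * sqrt((n-2)/(1-rho^2)) = 14.3096 ~ t(7).
Step 5: Two-sided p-value from the t-distribution with 7 df = 0.000002.
Step 6: alpha = 0.05. reject H0.

rho = 0.9833, p = 0.000002, reject H0 at alpha = 0.05.


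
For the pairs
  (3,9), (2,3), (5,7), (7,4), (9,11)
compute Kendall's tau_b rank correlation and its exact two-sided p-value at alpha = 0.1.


Step 1: Enumerate the 10 unordered pairs (i,j) with i<j and classify each by sign(x_j-x_i) * sign(y_j-y_i).
  (1,2):dx=-1,dy=-6->C; (1,3):dx=+2,dy=-2->D; (1,4):dx=+4,dy=-5->D; (1,5):dx=+6,dy=+2->C
  (2,3):dx=+3,dy=+4->C; (2,4):dx=+5,dy=+1->C; (2,5):dx=+7,dy=+8->C; (3,4):dx=+2,dy=-3->D
  (3,5):dx=+4,dy=+4->C; (4,5):dx=+2,dy=+7->C
Step 2: C = 7, D = 3, total pairs = 10.
Step 3: tau = (C - D)/(n(n-1)/2) = (7 - 3)/10 = 0.400000.
Step 4: Exact two-sided p-value (enumerate n! = 120 permutations of y under H0): p = 0.483333.
Step 5: alpha = 0.1. fail to reject H0.

tau_b = 0.4000 (C=7, D=3), p = 0.483333, fail to reject H0.


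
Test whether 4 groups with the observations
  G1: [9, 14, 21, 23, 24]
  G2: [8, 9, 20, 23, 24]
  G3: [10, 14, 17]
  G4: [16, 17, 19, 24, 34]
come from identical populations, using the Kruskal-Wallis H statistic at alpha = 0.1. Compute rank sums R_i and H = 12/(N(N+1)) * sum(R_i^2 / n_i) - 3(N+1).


Step 1: Combine all N = 18 observations and assign midranks.
sorted (value, group, rank): (8,G2,1), (9,G1,2.5), (9,G2,2.5), (10,G3,4), (14,G1,5.5), (14,G3,5.5), (16,G4,7), (17,G3,8.5), (17,G4,8.5), (19,G4,10), (20,G2,11), (21,G1,12), (23,G1,13.5), (23,G2,13.5), (24,G1,16), (24,G2,16), (24,G4,16), (34,G4,18)
Step 2: Sum ranks within each group.
R_1 = 49.5 (n_1 = 5)
R_2 = 44 (n_2 = 5)
R_3 = 18 (n_3 = 3)
R_4 = 59.5 (n_4 = 5)
Step 3: H = 12/(N(N+1)) * sum(R_i^2/n_i) - 3(N+1)
     = 12/(18*19) * (49.5^2/5 + 44^2/5 + 18^2/3 + 59.5^2/5) - 3*19
     = 0.035088 * 1693.3 - 57
     = 2.414035.
Step 4: Ties present; correction factor C = 1 - 48/(18^3 - 18) = 0.991744. Corrected H = 2.414035 / 0.991744 = 2.434131.
Step 5: Under H0, H ~ chi^2(3); p-value = 0.487313.
Step 6: alpha = 0.1. fail to reject H0.

H = 2.4341, df = 3, p = 0.487313, fail to reject H0.


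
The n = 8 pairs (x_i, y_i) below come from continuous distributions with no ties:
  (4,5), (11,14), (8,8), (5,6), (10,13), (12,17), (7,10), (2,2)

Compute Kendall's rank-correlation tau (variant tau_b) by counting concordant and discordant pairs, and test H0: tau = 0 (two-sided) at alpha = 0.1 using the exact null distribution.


Step 1: Enumerate the 28 unordered pairs (i,j) with i<j and classify each by sign(x_j-x_i) * sign(y_j-y_i).
  (1,2):dx=+7,dy=+9->C; (1,3):dx=+4,dy=+3->C; (1,4):dx=+1,dy=+1->C; (1,5):dx=+6,dy=+8->C
  (1,6):dx=+8,dy=+12->C; (1,7):dx=+3,dy=+5->C; (1,8):dx=-2,dy=-3->C; (2,3):dx=-3,dy=-6->C
  (2,4):dx=-6,dy=-8->C; (2,5):dx=-1,dy=-1->C; (2,6):dx=+1,dy=+3->C; (2,7):dx=-4,dy=-4->C
  (2,8):dx=-9,dy=-12->C; (3,4):dx=-3,dy=-2->C; (3,5):dx=+2,dy=+5->C; (3,6):dx=+4,dy=+9->C
  (3,7):dx=-1,dy=+2->D; (3,8):dx=-6,dy=-6->C; (4,5):dx=+5,dy=+7->C; (4,6):dx=+7,dy=+11->C
  (4,7):dx=+2,dy=+4->C; (4,8):dx=-3,dy=-4->C; (5,6):dx=+2,dy=+4->C; (5,7):dx=-3,dy=-3->C
  (5,8):dx=-8,dy=-11->C; (6,7):dx=-5,dy=-7->C; (6,8):dx=-10,dy=-15->C; (7,8):dx=-5,dy=-8->C
Step 2: C = 27, D = 1, total pairs = 28.
Step 3: tau = (C - D)/(n(n-1)/2) = (27 - 1)/28 = 0.928571.
Step 4: Exact two-sided p-value (enumerate n! = 40320 permutations of y under H0): p = 0.000397.
Step 5: alpha = 0.1. reject H0.

tau_b = 0.9286 (C=27, D=1), p = 0.000397, reject H0.


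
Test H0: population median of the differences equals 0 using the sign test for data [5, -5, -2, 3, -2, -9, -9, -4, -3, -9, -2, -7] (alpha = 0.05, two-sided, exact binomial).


Step 1: Discard zero differences. Original n = 12; n_eff = number of nonzero differences = 12.
Nonzero differences (with sign): +5, -5, -2, +3, -2, -9, -9, -4, -3, -9, -2, -7
Step 2: Count signs: positive = 2, negative = 10.
Step 3: Under H0: P(positive) = 0.5, so the number of positives S ~ Bin(12, 0.5).
Step 4: Two-sided exact p-value = sum of Bin(12,0.5) probabilities at or below the observed probability = 0.038574.
Step 5: alpha = 0.05. reject H0.

n_eff = 12, pos = 2, neg = 10, p = 0.038574, reject H0.


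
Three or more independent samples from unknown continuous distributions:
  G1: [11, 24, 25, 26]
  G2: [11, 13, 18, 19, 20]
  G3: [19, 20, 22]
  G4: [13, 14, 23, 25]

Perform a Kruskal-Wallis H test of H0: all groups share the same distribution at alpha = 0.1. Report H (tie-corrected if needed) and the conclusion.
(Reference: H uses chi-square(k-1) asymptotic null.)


Step 1: Combine all N = 16 observations and assign midranks.
sorted (value, group, rank): (11,G1,1.5), (11,G2,1.5), (13,G2,3.5), (13,G4,3.5), (14,G4,5), (18,G2,6), (19,G2,7.5), (19,G3,7.5), (20,G2,9.5), (20,G3,9.5), (22,G3,11), (23,G4,12), (24,G1,13), (25,G1,14.5), (25,G4,14.5), (26,G1,16)
Step 2: Sum ranks within each group.
R_1 = 45 (n_1 = 4)
R_2 = 28 (n_2 = 5)
R_3 = 28 (n_3 = 3)
R_4 = 35 (n_4 = 4)
Step 3: H = 12/(N(N+1)) * sum(R_i^2/n_i) - 3(N+1)
     = 12/(16*17) * (45^2/4 + 28^2/5 + 28^2/3 + 35^2/4) - 3*17
     = 0.044118 * 1230.63 - 51
     = 3.292647.
Step 4: Ties present; correction factor C = 1 - 30/(16^3 - 16) = 0.992647. Corrected H = 3.292647 / 0.992647 = 3.317037.
Step 5: Under H0, H ~ chi^2(3); p-value = 0.345278.
Step 6: alpha = 0.1. fail to reject H0.

H = 3.3170, df = 3, p = 0.345278, fail to reject H0.


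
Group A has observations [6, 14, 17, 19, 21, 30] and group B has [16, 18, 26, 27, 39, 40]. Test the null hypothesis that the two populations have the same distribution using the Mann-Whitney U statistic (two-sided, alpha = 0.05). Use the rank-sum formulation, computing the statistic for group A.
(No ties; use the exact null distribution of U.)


Step 1: Combine and sort all 12 observations; assign midranks.
sorted (value, group): (6,X), (14,X), (16,Y), (17,X), (18,Y), (19,X), (21,X), (26,Y), (27,Y), (30,X), (39,Y), (40,Y)
ranks: 6->1, 14->2, 16->3, 17->4, 18->5, 19->6, 21->7, 26->8, 27->9, 30->10, 39->11, 40->12
Step 2: Rank sum for X: R1 = 1 + 2 + 4 + 6 + 7 + 10 = 30.
Step 3: U_X = R1 - n1(n1+1)/2 = 30 - 6*7/2 = 30 - 21 = 9.
       U_Y = n1*n2 - U_X = 36 - 9 = 27.
Step 4: No ties, so the exact null distribution of U (based on enumerating the C(12,6) = 924 equally likely rank assignments) gives the two-sided p-value.
Step 5: p-value = 0.179654; compare to alpha = 0.05. fail to reject H0.

U_X = 9, p = 0.179654, fail to reject H0 at alpha = 0.05.


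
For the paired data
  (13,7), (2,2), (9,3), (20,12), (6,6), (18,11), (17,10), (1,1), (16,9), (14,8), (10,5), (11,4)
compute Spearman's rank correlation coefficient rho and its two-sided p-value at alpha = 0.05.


Step 1: Rank x and y separately (midranks; no ties here).
rank(x): 13->7, 2->2, 9->4, 20->12, 6->3, 18->11, 17->10, 1->1, 16->9, 14->8, 10->5, 11->6
rank(y): 7->7, 2->2, 3->3, 12->12, 6->6, 11->11, 10->10, 1->1, 9->9, 8->8, 5->5, 4->4
Step 2: d_i = R_x(i) - R_y(i); compute d_i^2.
  (7-7)^2=0, (2-2)^2=0, (4-3)^2=1, (12-12)^2=0, (3-6)^2=9, (11-11)^2=0, (10-10)^2=0, (1-1)^2=0, (9-9)^2=0, (8-8)^2=0, (5-5)^2=0, (6-4)^2=4
sum(d^2) = 14.
Step 3: rho = 1 - 6*14 / (12*(12^2 - 1)) = 1 - 84/1716 = 0.951049.
Step 4: Under H0, t = rho * sqrt((n-2)/(1-rho^2)) = 9.7317 ~ t(10).
Step 5: Two-sided p-value from the t-distribution with 10 df = 0.000002.
Step 6: alpha = 0.05. reject H0.

rho = 0.9510, p = 0.000002, reject H0 at alpha = 0.05.


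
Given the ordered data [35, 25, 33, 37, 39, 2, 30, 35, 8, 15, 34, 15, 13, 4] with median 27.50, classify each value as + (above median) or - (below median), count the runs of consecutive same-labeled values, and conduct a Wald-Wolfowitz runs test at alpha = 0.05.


Step 1: Compute median = 27.50; label A = above, B = below.
Labels in order: ABAAABAABBABBB  (n_A = 7, n_B = 7)
Step 2: Count runs R = 8.
Step 3: Under H0 (random ordering), E[R] = 2*n_A*n_B/(n_A+n_B) + 1 = 2*7*7/14 + 1 = 8.0000.
        Var[R] = 2*n_A*n_B*(2*n_A*n_B - n_A - n_B) / ((n_A+n_B)^2 * (n_A+n_B-1)) = 8232/2548 = 3.2308.
        SD[R] = 1.7974.
Step 4: R = E[R], so z = 0 with no continuity correction.
Step 5: Two-sided p-value via normal approximation = 2*(1 - Phi(|z|)) = 1.000000.
Step 6: alpha = 0.05. fail to reject H0.

R = 8, z = 0.0000, p = 1.000000, fail to reject H0.


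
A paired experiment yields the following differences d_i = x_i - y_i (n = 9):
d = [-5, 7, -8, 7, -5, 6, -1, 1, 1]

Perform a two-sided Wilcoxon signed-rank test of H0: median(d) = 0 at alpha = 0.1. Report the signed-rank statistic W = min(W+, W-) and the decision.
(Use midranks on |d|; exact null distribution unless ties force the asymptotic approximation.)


Step 1: Drop any zero differences (none here) and take |d_i|.
|d| = [5, 7, 8, 7, 5, 6, 1, 1, 1]
Step 2: Midrank |d_i| (ties get averaged ranks).
ranks: |5|->4.5, |7|->7.5, |8|->9, |7|->7.5, |5|->4.5, |6|->6, |1|->2, |1|->2, |1|->2
Step 3: Attach original signs; sum ranks with positive sign and with negative sign.
W+ = 7.5 + 7.5 + 6 + 2 + 2 = 25
W- = 4.5 + 9 + 4.5 + 2 = 20
(Check: W+ + W- = 45 should equal n(n+1)/2 = 45.)
Step 4: Test statistic W = min(W+, W-) = 20.
Step 5: Ties in |d|, so use the tie-corrected normal approximation.
        E[W] = n(n+1)/4 = 9*10/4 = 22.5.
        Tie groups: |d|=1 (t=3), |d|=5 (t=2), |d|=7 (t=2); sum(t^3 - t) = 36.
        Var[W] = n(n+1)(2n+1)/24 - sum(t^3-t)/48 = 1710/24 - 36/48 = 70.5.
        z = (W - E[W]) / sqrt(Var[W]) = (20 - 22.5) / 8.3964 = -0.2977.
        Two-sided p = 2*Phi(z) = 0.765897.
Step 6: alpha = 0.1. fail to reject H0.

W+ = 25, W- = 20, W = min = 20, p = 0.765897, fail to reject H0.


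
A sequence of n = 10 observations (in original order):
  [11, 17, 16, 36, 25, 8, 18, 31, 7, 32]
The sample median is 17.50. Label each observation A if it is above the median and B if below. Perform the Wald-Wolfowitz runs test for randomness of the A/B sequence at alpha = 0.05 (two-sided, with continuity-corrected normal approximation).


Step 1: Compute median = 17.50; label A = above, B = below.
Labels in order: BBBAABAABA  (n_A = 5, n_B = 5)
Step 2: Count runs R = 6.
Step 3: Under H0 (random ordering), E[R] = 2*n_A*n_B/(n_A+n_B) + 1 = 2*5*5/10 + 1 = 6.0000.
        Var[R] = 2*n_A*n_B*(2*n_A*n_B - n_A - n_B) / ((n_A+n_B)^2 * (n_A+n_B-1)) = 2000/900 = 2.2222.
        SD[R] = 1.4907.
Step 4: R = E[R], so z = 0 with no continuity correction.
Step 5: Two-sided p-value via normal approximation = 2*(1 - Phi(|z|)) = 1.000000.
Step 6: alpha = 0.05. fail to reject H0.

R = 6, z = 0.0000, p = 1.000000, fail to reject H0.


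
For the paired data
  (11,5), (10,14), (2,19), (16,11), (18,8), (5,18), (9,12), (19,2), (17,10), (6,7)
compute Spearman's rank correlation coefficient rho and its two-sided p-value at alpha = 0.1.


Step 1: Rank x and y separately (midranks; no ties here).
rank(x): 11->6, 10->5, 2->1, 16->7, 18->9, 5->2, 9->4, 19->10, 17->8, 6->3
rank(y): 5->2, 14->8, 19->10, 11->6, 8->4, 18->9, 12->7, 2->1, 10->5, 7->3
Step 2: d_i = R_x(i) - R_y(i); compute d_i^2.
  (6-2)^2=16, (5-8)^2=9, (1-10)^2=81, (7-6)^2=1, (9-4)^2=25, (2-9)^2=49, (4-7)^2=9, (10-1)^2=81, (8-5)^2=9, (3-3)^2=0
sum(d^2) = 280.
Step 3: rho = 1 - 6*280 / (10*(10^2 - 1)) = 1 - 1680/990 = -0.696970.
Step 4: Under H0, t = rho * sqrt((n-2)/(1-rho^2)) = -2.7490 ~ t(8).
Step 5: Two-sided p-value from the t-distribution with 8 df = 0.025097.
Step 6: alpha = 0.1. reject H0.

rho = -0.6970, p = 0.025097, reject H0 at alpha = 0.1.


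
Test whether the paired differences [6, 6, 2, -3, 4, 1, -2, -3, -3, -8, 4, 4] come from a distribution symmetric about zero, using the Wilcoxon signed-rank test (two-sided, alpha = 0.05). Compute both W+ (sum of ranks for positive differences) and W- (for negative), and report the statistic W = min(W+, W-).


Step 1: Drop any zero differences (none here) and take |d_i|.
|d| = [6, 6, 2, 3, 4, 1, 2, 3, 3, 8, 4, 4]
Step 2: Midrank |d_i| (ties get averaged ranks).
ranks: |6|->10.5, |6|->10.5, |2|->2.5, |3|->5, |4|->8, |1|->1, |2|->2.5, |3|->5, |3|->5, |8|->12, |4|->8, |4|->8
Step 3: Attach original signs; sum ranks with positive sign and with negative sign.
W+ = 10.5 + 10.5 + 2.5 + 8 + 1 + 8 + 8 = 48.5
W- = 5 + 2.5 + 5 + 5 + 12 = 29.5
(Check: W+ + W- = 78 should equal n(n+1)/2 = 78.)
Step 4: Test statistic W = min(W+, W-) = 29.5.
Step 5: Ties in |d|, so use the tie-corrected normal approximation.
        E[W] = n(n+1)/4 = 12*13/4 = 39.
        Tie groups: |d|=2 (t=2), |d|=3 (t=3), |d|=4 (t=3), |d|=6 (t=2); sum(t^3 - t) = 60.
        Var[W] = n(n+1)(2n+1)/24 - sum(t^3-t)/48 = 3900/24 - 60/48 = 161.25.
        z = (W - E[W]) / sqrt(Var[W]) = (29.5 - 39) / 12.6984 = -0.7481.
        Two-sided p = 2*Phi(z) = 0.454385.
Step 6: alpha = 0.05. fail to reject H0.

W+ = 48.5, W- = 29.5, W = min = 29.5, p = 0.454385, fail to reject H0.


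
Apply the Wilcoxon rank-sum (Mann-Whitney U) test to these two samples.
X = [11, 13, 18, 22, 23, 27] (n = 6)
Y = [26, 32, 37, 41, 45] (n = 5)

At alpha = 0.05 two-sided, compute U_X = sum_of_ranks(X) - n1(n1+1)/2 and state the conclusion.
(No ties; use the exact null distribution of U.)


Step 1: Combine and sort all 11 observations; assign midranks.
sorted (value, group): (11,X), (13,X), (18,X), (22,X), (23,X), (26,Y), (27,X), (32,Y), (37,Y), (41,Y), (45,Y)
ranks: 11->1, 13->2, 18->3, 22->4, 23->5, 26->6, 27->7, 32->8, 37->9, 41->10, 45->11
Step 2: Rank sum for X: R1 = 1 + 2 + 3 + 4 + 5 + 7 = 22.
Step 3: U_X = R1 - n1(n1+1)/2 = 22 - 6*7/2 = 22 - 21 = 1.
       U_Y = n1*n2 - U_X = 30 - 1 = 29.
Step 4: No ties, so the exact null distribution of U (based on enumerating the C(11,6) = 462 equally likely rank assignments) gives the two-sided p-value.
Step 5: p-value = 0.008658; compare to alpha = 0.05. reject H0.

U_X = 1, p = 0.008658, reject H0 at alpha = 0.05.


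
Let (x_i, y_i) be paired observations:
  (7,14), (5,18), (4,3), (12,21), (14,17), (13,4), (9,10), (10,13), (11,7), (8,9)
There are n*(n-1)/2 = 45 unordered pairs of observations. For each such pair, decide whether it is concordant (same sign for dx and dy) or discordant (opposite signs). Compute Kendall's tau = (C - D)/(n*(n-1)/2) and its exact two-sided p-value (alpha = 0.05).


Step 1: Enumerate the 45 unordered pairs (i,j) with i<j and classify each by sign(x_j-x_i) * sign(y_j-y_i).
  (1,2):dx=-2,dy=+4->D; (1,3):dx=-3,dy=-11->C; (1,4):dx=+5,dy=+7->C; (1,5):dx=+7,dy=+3->C
  (1,6):dx=+6,dy=-10->D; (1,7):dx=+2,dy=-4->D; (1,8):dx=+3,dy=-1->D; (1,9):dx=+4,dy=-7->D
  (1,10):dx=+1,dy=-5->D; (2,3):dx=-1,dy=-15->C; (2,4):dx=+7,dy=+3->C; (2,5):dx=+9,dy=-1->D
  (2,6):dx=+8,dy=-14->D; (2,7):dx=+4,dy=-8->D; (2,8):dx=+5,dy=-5->D; (2,9):dx=+6,dy=-11->D
  (2,10):dx=+3,dy=-9->D; (3,4):dx=+8,dy=+18->C; (3,5):dx=+10,dy=+14->C; (3,6):dx=+9,dy=+1->C
  (3,7):dx=+5,dy=+7->C; (3,8):dx=+6,dy=+10->C; (3,9):dx=+7,dy=+4->C; (3,10):dx=+4,dy=+6->C
  (4,5):dx=+2,dy=-4->D; (4,6):dx=+1,dy=-17->D; (4,7):dx=-3,dy=-11->C; (4,8):dx=-2,dy=-8->C
  (4,9):dx=-1,dy=-14->C; (4,10):dx=-4,dy=-12->C; (5,6):dx=-1,dy=-13->C; (5,7):dx=-5,dy=-7->C
  (5,8):dx=-4,dy=-4->C; (5,9):dx=-3,dy=-10->C; (5,10):dx=-6,dy=-8->C; (6,7):dx=-4,dy=+6->D
  (6,8):dx=-3,dy=+9->D; (6,9):dx=-2,dy=+3->D; (6,10):dx=-5,dy=+5->D; (7,8):dx=+1,dy=+3->C
  (7,9):dx=+2,dy=-3->D; (7,10):dx=-1,dy=-1->C; (8,9):dx=+1,dy=-6->D; (8,10):dx=-2,dy=-4->C
  (9,10):dx=-3,dy=+2->D
Step 2: C = 24, D = 21, total pairs = 45.
Step 3: tau = (C - D)/(n(n-1)/2) = (24 - 21)/45 = 0.066667.
Step 4: Exact two-sided p-value (enumerate n! = 3628800 permutations of y under H0): p = 0.861801.
Step 5: alpha = 0.05. fail to reject H0.

tau_b = 0.0667 (C=24, D=21), p = 0.861801, fail to reject H0.


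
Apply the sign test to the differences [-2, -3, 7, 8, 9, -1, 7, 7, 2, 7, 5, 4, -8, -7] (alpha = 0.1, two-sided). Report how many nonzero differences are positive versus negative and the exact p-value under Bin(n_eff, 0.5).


Step 1: Discard zero differences. Original n = 14; n_eff = number of nonzero differences = 14.
Nonzero differences (with sign): -2, -3, +7, +8, +9, -1, +7, +7, +2, +7, +5, +4, -8, -7
Step 2: Count signs: positive = 9, negative = 5.
Step 3: Under H0: P(positive) = 0.5, so the number of positives S ~ Bin(14, 0.5).
Step 4: Two-sided exact p-value = sum of Bin(14,0.5) probabilities at or below the observed probability = 0.423950.
Step 5: alpha = 0.1. fail to reject H0.

n_eff = 14, pos = 9, neg = 5, p = 0.423950, fail to reject H0.


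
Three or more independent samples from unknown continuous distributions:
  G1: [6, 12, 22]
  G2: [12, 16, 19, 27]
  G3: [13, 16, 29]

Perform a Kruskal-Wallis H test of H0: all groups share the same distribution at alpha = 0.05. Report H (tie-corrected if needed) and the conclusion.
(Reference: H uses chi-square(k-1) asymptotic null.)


Step 1: Combine all N = 10 observations and assign midranks.
sorted (value, group, rank): (6,G1,1), (12,G1,2.5), (12,G2,2.5), (13,G3,4), (16,G2,5.5), (16,G3,5.5), (19,G2,7), (22,G1,8), (27,G2,9), (29,G3,10)
Step 2: Sum ranks within each group.
R_1 = 11.5 (n_1 = 3)
R_2 = 24 (n_2 = 4)
R_3 = 19.5 (n_3 = 3)
Step 3: H = 12/(N(N+1)) * sum(R_i^2/n_i) - 3(N+1)
     = 12/(10*11) * (11.5^2/3 + 24^2/4 + 19.5^2/3) - 3*11
     = 0.109091 * 314.833 - 33
     = 1.345455.
Step 4: Ties present; correction factor C = 1 - 12/(10^3 - 10) = 0.987879. Corrected H = 1.345455 / 0.987879 = 1.361963.
Step 5: Under H0, H ~ chi^2(2); p-value = 0.506120.
Step 6: alpha = 0.05. fail to reject H0.

H = 1.3620, df = 2, p = 0.506120, fail to reject H0.


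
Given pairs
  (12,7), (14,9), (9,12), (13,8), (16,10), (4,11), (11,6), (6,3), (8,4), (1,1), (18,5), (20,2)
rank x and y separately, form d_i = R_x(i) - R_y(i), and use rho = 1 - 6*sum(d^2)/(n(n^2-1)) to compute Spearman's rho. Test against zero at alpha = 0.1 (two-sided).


Step 1: Rank x and y separately (midranks; no ties here).
rank(x): 12->7, 14->9, 9->5, 13->8, 16->10, 4->2, 11->6, 6->3, 8->4, 1->1, 18->11, 20->12
rank(y): 7->7, 9->9, 12->12, 8->8, 10->10, 11->11, 6->6, 3->3, 4->4, 1->1, 5->5, 2->2
Step 2: d_i = R_x(i) - R_y(i); compute d_i^2.
  (7-7)^2=0, (9-9)^2=0, (5-12)^2=49, (8-8)^2=0, (10-10)^2=0, (2-11)^2=81, (6-6)^2=0, (3-3)^2=0, (4-4)^2=0, (1-1)^2=0, (11-5)^2=36, (12-2)^2=100
sum(d^2) = 266.
Step 3: rho = 1 - 6*266 / (12*(12^2 - 1)) = 1 - 1596/1716 = 0.069930.
Step 4: Under H0, t = rho * sqrt((n-2)/(1-rho^2)) = 0.2217 ~ t(10).
Step 5: Two-sided p-value from the t-distribution with 10 df = 0.829024.
Step 6: alpha = 0.1. fail to reject H0.

rho = 0.0699, p = 0.829024, fail to reject H0 at alpha = 0.1.


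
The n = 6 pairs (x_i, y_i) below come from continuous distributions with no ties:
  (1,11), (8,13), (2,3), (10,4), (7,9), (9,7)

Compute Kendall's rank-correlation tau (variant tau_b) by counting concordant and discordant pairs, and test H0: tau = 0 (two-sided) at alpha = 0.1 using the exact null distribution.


Step 1: Enumerate the 15 unordered pairs (i,j) with i<j and classify each by sign(x_j-x_i) * sign(y_j-y_i).
  (1,2):dx=+7,dy=+2->C; (1,3):dx=+1,dy=-8->D; (1,4):dx=+9,dy=-7->D; (1,5):dx=+6,dy=-2->D
  (1,6):dx=+8,dy=-4->D; (2,3):dx=-6,dy=-10->C; (2,4):dx=+2,dy=-9->D; (2,5):dx=-1,dy=-4->C
  (2,6):dx=+1,dy=-6->D; (3,4):dx=+8,dy=+1->C; (3,5):dx=+5,dy=+6->C; (3,6):dx=+7,dy=+4->C
  (4,5):dx=-3,dy=+5->D; (4,6):dx=-1,dy=+3->D; (5,6):dx=+2,dy=-2->D
Step 2: C = 6, D = 9, total pairs = 15.
Step 3: tau = (C - D)/(n(n-1)/2) = (6 - 9)/15 = -0.200000.
Step 4: Exact two-sided p-value (enumerate n! = 720 permutations of y under H0): p = 0.719444.
Step 5: alpha = 0.1. fail to reject H0.

tau_b = -0.2000 (C=6, D=9), p = 0.719444, fail to reject H0.


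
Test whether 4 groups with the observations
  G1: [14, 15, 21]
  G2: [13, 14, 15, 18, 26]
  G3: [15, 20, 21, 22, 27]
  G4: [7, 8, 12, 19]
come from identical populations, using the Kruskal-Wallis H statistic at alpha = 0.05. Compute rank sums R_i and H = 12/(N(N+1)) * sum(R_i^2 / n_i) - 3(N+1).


Step 1: Combine all N = 17 observations and assign midranks.
sorted (value, group, rank): (7,G4,1), (8,G4,2), (12,G4,3), (13,G2,4), (14,G1,5.5), (14,G2,5.5), (15,G1,8), (15,G2,8), (15,G3,8), (18,G2,10), (19,G4,11), (20,G3,12), (21,G1,13.5), (21,G3,13.5), (22,G3,15), (26,G2,16), (27,G3,17)
Step 2: Sum ranks within each group.
R_1 = 27 (n_1 = 3)
R_2 = 43.5 (n_2 = 5)
R_3 = 65.5 (n_3 = 5)
R_4 = 17 (n_4 = 4)
Step 3: H = 12/(N(N+1)) * sum(R_i^2/n_i) - 3(N+1)
     = 12/(17*18) * (27^2/3 + 43.5^2/5 + 65.5^2/5 + 17^2/4) - 3*18
     = 0.039216 * 1551.75 - 54
     = 6.852941.
Step 4: Ties present; correction factor C = 1 - 36/(17^3 - 17) = 0.992647. Corrected H = 6.852941 / 0.992647 = 6.903704.
Step 5: Under H0, H ~ chi^2(3); p-value = 0.075031.
Step 6: alpha = 0.05. fail to reject H0.

H = 6.9037, df = 3, p = 0.075031, fail to reject H0.
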